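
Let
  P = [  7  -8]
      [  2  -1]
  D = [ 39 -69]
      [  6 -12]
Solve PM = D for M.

P is on the left of M, so left-multiply by P⁻¹: M = P⁻¹D.
P has determinant 9; P⁻¹ = [[-1/9, 8/9], [-2/9, 7/9]].
M = P⁻¹D = [[-1/9, 8/9], [-2/9, 7/9]] · [[39, -69], [6, -12]] = [[1, -3], [-4, 6]].

M = [[1, -3], [-4, 6]]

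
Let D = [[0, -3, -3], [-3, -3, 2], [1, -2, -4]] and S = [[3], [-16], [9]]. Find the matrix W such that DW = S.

Left-multiplying both sides by D⁻¹ gives W = D⁻¹S.
D has determinant 3; D⁻¹ = [[16/3, -2, -5], [-10/3, 1, 3], [3, -1, -3]].
W = D⁻¹S = [[16/3, -2, -5], [-10/3, 1, 3], [3, -1, -3]] · [[3], [-16], [9]] = [[3], [1], [-2]].

W = [[3], [1], [-2]]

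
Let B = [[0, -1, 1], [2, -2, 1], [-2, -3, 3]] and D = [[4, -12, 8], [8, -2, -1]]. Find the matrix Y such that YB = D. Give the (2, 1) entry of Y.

B is on the right of Y, so right-multiply by B⁻¹: Y = DB⁻¹.
det B = -2, so B⁻¹ = [[3/2, 0, -1/2], [4, -1, -1], [5, -1, -1]].
Y = DB⁻¹ = [[4, -12, 8], [8, -2, -1]] · [[3/2, 0, -1/2], [4, -1, -1], [5, -1, -1]] = [[-2, 4, 2], [-1, 3, -1]].

-1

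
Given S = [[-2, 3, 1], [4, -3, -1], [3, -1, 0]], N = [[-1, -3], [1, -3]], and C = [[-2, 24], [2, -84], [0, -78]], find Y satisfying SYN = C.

Y = [[5, 5], [2, 2], [1, -1]]

Left-multiply by S⁻¹ and right-multiply by N⁻¹: Y = S⁻¹CN⁻¹.
det S = -2; the adjugate gives S⁻¹ = [[1/2, 1/2, 0], [3/2, 3/2, -1], [-5/2, -7/2, 3]].
N has determinant 6; N⁻¹ = [[-1/2, 1/2], [-1/6, -1/6]].
S⁻¹C = [[0, -30], [0, -12], [-2, 0]].
Y = (S⁻¹C)N⁻¹ = [[5, 5], [2, 2], [1, -1]].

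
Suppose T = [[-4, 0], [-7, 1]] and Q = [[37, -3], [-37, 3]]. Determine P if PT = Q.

T is on the right of P, so right-multiply by T⁻¹: P = QT⁻¹.
T has determinant -4; T⁻¹ = [[-1/4, 0], [-7/4, 1]].
P = QT⁻¹ = [[37, -3], [-37, 3]] · [[-1/4, 0], [-7/4, 1]] = [[-4, -3], [4, 3]].

P = [[-4, -3], [4, 3]]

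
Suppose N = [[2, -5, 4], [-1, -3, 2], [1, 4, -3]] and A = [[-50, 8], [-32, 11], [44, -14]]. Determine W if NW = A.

N is on the left of W, so left-multiply by N⁻¹: W = N⁻¹A.
N has determinant 3; N⁻¹ = [[1/3, 1/3, 2/3], [-1/3, -10/3, -8/3], [-1/3, -13/3, -11/3]].
W = N⁻¹A = [[1/3, 1/3, 2/3], [-1/3, -10/3, -8/3], [-1/3, -13/3, -11/3]] · [[-50, 8], [-32, 11], [44, -14]] = [[2, -3], [6, -2], [-6, 1]].

W = [[2, -3], [6, -2], [-6, 1]]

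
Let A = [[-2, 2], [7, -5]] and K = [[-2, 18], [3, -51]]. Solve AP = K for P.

Left-multiplying both sides by A⁻¹ gives P = A⁻¹K.
det A = -4; the adjugate gives A⁻¹ = [[5/4, 1/2], [7/4, 1/2]].
P = A⁻¹K = [[5/4, 1/2], [7/4, 1/2]] · [[-2, 18], [3, -51]] = [[-1, -3], [-2, 6]].

P = [[-1, -3], [-2, 6]]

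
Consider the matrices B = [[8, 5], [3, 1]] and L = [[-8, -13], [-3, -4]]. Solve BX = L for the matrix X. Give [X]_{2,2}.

B is on the left of X, so left-multiply by B⁻¹: X = B⁻¹L.
det B = -7; the adjugate gives B⁻¹ = [[-1/7, 5/7], [3/7, -8/7]].
X = B⁻¹L = [[-1/7, 5/7], [3/7, -8/7]] · [[-8, -13], [-3, -4]] = [[-1, -1], [0, -1]].

-1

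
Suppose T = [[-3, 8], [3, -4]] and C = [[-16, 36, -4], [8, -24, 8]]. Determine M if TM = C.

Since T multiplies M on the left, M = T⁻¹C.
det T = -12; the adjugate gives T⁻¹ = [[1/3, 2/3], [1/4, 1/4]].
M = T⁻¹C = [[1/3, 2/3], [1/4, 1/4]] · [[-16, 36, -4], [8, -24, 8]] = [[0, -4, 4], [-2, 3, 1]].

M = [[0, -4, 4], [-2, 3, 1]]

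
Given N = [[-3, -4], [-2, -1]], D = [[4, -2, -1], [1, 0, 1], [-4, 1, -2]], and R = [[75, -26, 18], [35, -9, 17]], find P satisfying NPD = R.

P = [[1, -1, 4], [-2, 3, 1]]

P = N⁻¹RD⁻¹ (apply N⁻¹ on the left and D⁻¹ on the right).
N has determinant -5; N⁻¹ = [[1/5, -4/5], [-2/5, 3/5]].
D has determinant -1; D⁻¹ = [[1, 5, 2], [2, 12, 5], [-1, -4, -2]].
N⁻¹R = [[-13, 2, -10], [-9, 5, 3]].
P = (N⁻¹R)D⁻¹ = [[1, -1, 4], [-2, 3, 1]].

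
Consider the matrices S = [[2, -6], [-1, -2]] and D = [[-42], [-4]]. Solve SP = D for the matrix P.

Left-multiplying both sides by S⁻¹ gives P = S⁻¹D.
det S = -10; the adjugate gives S⁻¹ = [[1/5, -3/5], [-1/10, -1/5]].
P = S⁻¹D = [[1/5, -3/5], [-1/10, -1/5]] · [[-42], [-4]] = [[-6], [5]].

P = [[-6], [5]]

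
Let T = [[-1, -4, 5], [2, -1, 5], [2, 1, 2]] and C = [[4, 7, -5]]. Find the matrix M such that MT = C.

Since T sits to the right of M, M = CT⁻¹.
det T = 3; the adjugate gives T⁻¹ = [[-7/3, 13/3, -5], [2, -4, 5], [4/3, -7/3, 3]].
M = CT⁻¹ = [[4, 7, -5]] · [[-7/3, 13/3, -5], [2, -4, 5], [4/3, -7/3, 3]] = [[-2, 1, 0]].

M = [[-2, 1, 0]]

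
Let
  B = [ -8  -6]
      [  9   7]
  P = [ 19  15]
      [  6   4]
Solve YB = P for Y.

Y = [[1, 3], [-3, -2]]

B is on the right of Y, so right-multiply by B⁻¹: Y = PB⁻¹.
det B = -2, so B⁻¹ = [[-7/2, -3], [9/2, 4]].
Y = PB⁻¹ = [[19, 15], [6, 4]] · [[-7/2, -3], [9/2, 4]] = [[1, 3], [-3, -2]].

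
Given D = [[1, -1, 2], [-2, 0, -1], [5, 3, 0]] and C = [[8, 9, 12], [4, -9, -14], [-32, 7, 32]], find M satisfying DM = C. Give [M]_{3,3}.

6

D is on the left of M, so left-multiply by D⁻¹: M = D⁻¹C.
D has determinant -4; D⁻¹ = [[-3/4, -3/2, -1/4], [5/4, 5/2, 3/4], [3/2, 2, 1/2]].
M = D⁻¹C = [[-3/4, -3/2, -1/4], [5/4, 5/2, 3/4], [3/2, 2, 1/2]] · [[8, 9, 12], [4, -9, -14], [-32, 7, 32]] = [[-4, 5, 4], [-4, -6, 4], [4, -1, 6]].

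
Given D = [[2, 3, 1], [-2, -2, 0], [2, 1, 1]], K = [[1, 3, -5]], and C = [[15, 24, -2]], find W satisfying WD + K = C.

WD = C − K = [[14, 21, 3]].
D is on the right of W, so right-multiply by D⁻¹: W = (C − K)D⁻¹.
det D = 4, so D⁻¹ = [[-1/2, -1/2, 1/2], [1/2, 0, -1/2], [1/2, 1, 1/2]].
W = (C − K)D⁻¹ = [[5, -4, -2]].

W = [[5, -4, -2]]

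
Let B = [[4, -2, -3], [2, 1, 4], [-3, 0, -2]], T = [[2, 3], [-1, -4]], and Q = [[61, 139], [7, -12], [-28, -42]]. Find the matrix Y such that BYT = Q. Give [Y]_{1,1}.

Isolating Y: multiply by B⁻¹ from the left and T⁻¹ from the right, so Y = B⁻¹QT⁻¹.
B has determinant -1; B⁻¹ = [[2, 4, 5], [8, 17, 22], [-3, -6, -8]].
det T = -5; the adjugate gives T⁻¹ = [[4/5, 3/5], [-1/5, -2/5]].
B⁻¹Q = [[10, 20], [-9, -16], [-1, -9]].
Y = (B⁻¹Q)T⁻¹ = [[4, -2], [-4, 1], [1, 3]].

4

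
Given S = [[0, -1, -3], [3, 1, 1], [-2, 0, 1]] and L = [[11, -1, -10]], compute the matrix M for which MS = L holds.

M = [[4, 3, -1]]

S is on the right of M, so right-multiply by S⁻¹: M = LS⁻¹.
det S = -1, so S⁻¹ = [[-1, -1, -2], [5, 6, 9], [-2, -2, -3]].
M = LS⁻¹ = [[11, -1, -10]] · [[-1, -1, -2], [5, 6, 9], [-2, -2, -3]] = [[4, 3, -1]].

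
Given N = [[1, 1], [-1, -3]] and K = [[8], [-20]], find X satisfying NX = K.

Since N multiplies X on the left, X = N⁻¹K.
N has determinant -2; N⁻¹ = [[3/2, 1/2], [-1/2, -1/2]].
X = N⁻¹K = [[3/2, 1/2], [-1/2, -1/2]] · [[8], [-20]] = [[2], [6]].

X = [[2], [6]]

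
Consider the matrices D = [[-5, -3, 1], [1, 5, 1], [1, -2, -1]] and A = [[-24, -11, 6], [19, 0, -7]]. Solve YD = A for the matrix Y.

Y = [[4, -1, -3], [-4, -2, 1]]

D is on the right of Y, so right-multiply by D⁻¹: Y = AD⁻¹.
det D = 2, so D⁻¹ = [[-3/2, -5/2, -4], [1, 2, 3], [-7/2, -13/2, -11]].
Y = AD⁻¹ = [[-24, -11, 6], [19, 0, -7]] · [[-3/2, -5/2, -4], [1, 2, 3], [-7/2, -13/2, -11]] = [[4, -1, -3], [-4, -2, 1]].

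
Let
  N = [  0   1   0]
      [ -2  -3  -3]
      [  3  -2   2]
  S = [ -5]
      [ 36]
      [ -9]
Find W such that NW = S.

Left-multiplying both sides by N⁻¹ gives W = N⁻¹S.
N has determinant -5; N⁻¹ = [[12/5, 2/5, 3/5], [1, 0, 0], [-13/5, -3/5, -2/5]].
W = N⁻¹S = [[12/5, 2/5, 3/5], [1, 0, 0], [-13/5, -3/5, -2/5]] · [[-5], [36], [-9]] = [[-3], [-5], [-5]].

W = [[-3], [-5], [-5]]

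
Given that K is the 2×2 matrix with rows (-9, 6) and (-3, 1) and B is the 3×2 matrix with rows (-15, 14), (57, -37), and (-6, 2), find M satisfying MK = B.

Right-multiplying both sides by K⁻¹ gives M = BK⁻¹.
K has determinant 9; K⁻¹ = [[1/9, -2/3], [1/3, -1]].
M = BK⁻¹ = [[-15, 14], [57, -37], [-6, 2]] · [[1/9, -2/3], [1/3, -1]] = [[3, -4], [-6, -1], [0, 2]].

M = [[3, -4], [-6, -1], [0, 2]]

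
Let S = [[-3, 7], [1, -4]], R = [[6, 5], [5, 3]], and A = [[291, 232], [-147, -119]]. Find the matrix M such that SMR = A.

M = S⁻¹AR⁻¹ (apply S⁻¹ on the left and R⁻¹ on the right).
det S = 5; the adjugate gives S⁻¹ = [[-4/5, -7/5], [-1/5, -3/5]].
det R = -7, so R⁻¹ = [[-3/7, 5/7], [5/7, -6/7]].
S⁻¹A = [[-27, -19], [30, 25]].
M = (S⁻¹A)R⁻¹ = [[-2, -3], [5, 0]].

M = [[-2, -3], [5, 0]]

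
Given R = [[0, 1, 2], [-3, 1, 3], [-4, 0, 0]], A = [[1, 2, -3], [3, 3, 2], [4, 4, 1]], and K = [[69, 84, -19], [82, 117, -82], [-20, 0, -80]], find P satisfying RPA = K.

P = [[-5, 2, 1], [5, 0, 2], [5, 5, 2]]

P = R⁻¹KA⁻¹ (apply R⁻¹ on the left and A⁻¹ on the right).
det R = -4, so R⁻¹ = [[0, 0, -1/4], [3, -2, 3/2], [-1, 1, -3/4]].
det A = 5, so A⁻¹ = [[-1, -14/5, 13/5], [1, 13/5, -11/5], [0, 4/5, -3/5]].
R⁻¹K = [[5, 0, 20], [13, 18, -13], [28, 33, -3]].
P = (R⁻¹K)A⁻¹ = [[-5, 2, 1], [5, 0, 2], [5, 5, 2]].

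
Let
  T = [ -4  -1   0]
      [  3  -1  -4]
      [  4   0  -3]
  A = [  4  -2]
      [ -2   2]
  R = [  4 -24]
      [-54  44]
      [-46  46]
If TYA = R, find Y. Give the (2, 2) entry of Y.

2

Y = T⁻¹RA⁻¹ (apply T⁻¹ on the left and A⁻¹ on the right).
T has determinant -5; T⁻¹ = [[-3/5, 3/5, -4/5], [7/5, -12/5, 16/5], [-4/5, 4/5, -7/5]].
det A = 4, so A⁻¹ = [[1/2, 1/2], [1/2, 1]].
T⁻¹R = [[2, 4], [-12, 8], [18, -10]].
Y = (T⁻¹R)A⁻¹ = [[3, 5], [-2, 2], [4, -1]].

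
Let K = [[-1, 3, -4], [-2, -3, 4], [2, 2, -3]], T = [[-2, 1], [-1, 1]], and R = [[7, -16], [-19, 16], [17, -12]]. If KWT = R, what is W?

W = K⁻¹RT⁻¹ (apply K⁻¹ on the left and T⁻¹ on the right).
det K = -3; the adjugate gives K⁻¹ = [[-1/3, -1/3, 0], [-2/3, -11/3, -4], [-2/3, -8/3, -3]].
det T = -1, so T⁻¹ = [[-1, 1], [-1, 2]].
K⁻¹R = [[4, 0], [-3, 0], [-5, 4]].
W = (K⁻¹R)T⁻¹ = [[-4, 4], [3, -3], [1, 3]].

W = [[-4, 4], [3, -3], [1, 3]]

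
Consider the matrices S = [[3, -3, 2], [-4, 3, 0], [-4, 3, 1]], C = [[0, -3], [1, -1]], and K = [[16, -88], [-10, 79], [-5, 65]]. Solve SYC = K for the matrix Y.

Y = [[5, 4], [-1, 2], [3, 5]]

Isolating Y: multiply by S⁻¹ from the left and C⁻¹ from the right, so Y = S⁻¹KC⁻¹.
S has determinant -3; S⁻¹ = [[-1, -3, 2], [-4/3, -11/3, 8/3], [0, -1, 1]].
det C = 3, so C⁻¹ = [[-1/3, 1], [-1/3, 0]].
S⁻¹K = [[4, -19], [2, 1], [5, -14]].
Y = (S⁻¹K)C⁻¹ = [[5, 4], [-1, 2], [3, 5]].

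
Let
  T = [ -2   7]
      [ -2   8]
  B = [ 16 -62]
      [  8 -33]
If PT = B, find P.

T is on the right of P, so right-multiply by T⁻¹: P = BT⁻¹.
det T = -2; the adjugate gives T⁻¹ = [[-4, 7/2], [-1, 1]].
P = BT⁻¹ = [[16, -62], [8, -33]] · [[-4, 7/2], [-1, 1]] = [[-2, -6], [1, -5]].

P = [[-2, -6], [1, -5]]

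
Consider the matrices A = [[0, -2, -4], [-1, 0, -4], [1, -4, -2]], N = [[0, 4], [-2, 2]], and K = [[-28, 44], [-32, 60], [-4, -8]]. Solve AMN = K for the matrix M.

M = A⁻¹KN⁻¹ (apply A⁻¹ on the left and N⁻¹ on the right).
det A = -4, so A⁻¹ = [[4, -3, -2], [3/2, -1, -1], [-1, 1/2, 1/2]].
det N = 8, so N⁻¹ = [[1/4, -1/2], [1/4, 0]].
A⁻¹K = [[-8, 12], [-6, 14], [10, -18]].
M = (A⁻¹K)N⁻¹ = [[1, 4], [2, 3], [-2, -5]].

M = [[1, 4], [2, 3], [-2, -5]]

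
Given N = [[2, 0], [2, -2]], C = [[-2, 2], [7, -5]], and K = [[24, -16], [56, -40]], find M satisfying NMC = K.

M = [[1, 2], [1, -2]]

Isolating M: multiply by N⁻¹ from the left and C⁻¹ from the right, so M = N⁻¹KC⁻¹.
det N = -4; the adjugate gives N⁻¹ = [[1/2, 0], [1/2, -1/2]].
det C = -4, so C⁻¹ = [[5/4, 1/2], [7/4, 1/2]].
N⁻¹K = [[12, -8], [-16, 12]].
M = (N⁻¹K)C⁻¹ = [[1, 2], [1, -2]].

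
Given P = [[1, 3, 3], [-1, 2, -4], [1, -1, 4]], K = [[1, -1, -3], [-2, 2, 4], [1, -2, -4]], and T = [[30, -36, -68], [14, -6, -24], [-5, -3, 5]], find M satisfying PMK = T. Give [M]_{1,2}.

1

Left-multiply by P⁻¹ and right-multiply by K⁻¹: M = P⁻¹TK⁻¹.
det P = 1; the adjugate gives P⁻¹ = [[4, -15, -18], [0, 1, 1], [-1, 4, 5]].
det K = -2; the adjugate gives K⁻¹ = [[0, -1, -1], [2, 1/2, -1], [-1, -1/2, 0]].
P⁻¹T = [[0, 0, -2], [9, -9, -19], [1, -3, -3]].
M = (P⁻¹T)K⁻¹ = [[2, 1, 0], [1, -4, 0], [-3, -1, 2]].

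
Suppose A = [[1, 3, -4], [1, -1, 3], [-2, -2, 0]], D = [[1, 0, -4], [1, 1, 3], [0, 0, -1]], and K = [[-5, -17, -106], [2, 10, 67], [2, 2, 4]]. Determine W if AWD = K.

W = [[2, -3, 3], [-2, 2, -4], [-4, 5, -4]]

Left-multiply by A⁻¹ and right-multiply by D⁻¹: W = A⁻¹KD⁻¹.
det A = 4; the adjugate gives A⁻¹ = [[3/2, 2, 5/4], [-3/2, -2, -7/4], [-1, -1, -1]].
det D = -1, so D⁻¹ = [[1, 0, -4], [-1, 1, 7], [0, 0, -1]].
A⁻¹K = [[-1, -3, -20], [0, 2, 18], [1, 5, 35]].
W = (A⁻¹K)D⁻¹ = [[2, -3, 3], [-2, 2, -4], [-4, 5, -4]].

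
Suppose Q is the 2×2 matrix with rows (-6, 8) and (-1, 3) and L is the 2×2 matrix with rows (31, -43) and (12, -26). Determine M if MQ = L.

M = [[-5, -1], [-1, -6]]

Q is on the right of M, so right-multiply by Q⁻¹: M = LQ⁻¹.
Q has determinant -10; Q⁻¹ = [[-3/10, 4/5], [-1/10, 3/5]].
M = LQ⁻¹ = [[31, -43], [12, -26]] · [[-3/10, 4/5], [-1/10, 3/5]] = [[-5, -1], [-1, -6]].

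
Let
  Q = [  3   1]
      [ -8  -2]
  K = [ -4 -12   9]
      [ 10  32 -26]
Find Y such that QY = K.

Since Q multiplies Y on the left, Y = Q⁻¹K.
Q has determinant 2; Q⁻¹ = [[-1, -1/2], [4, 3/2]].
Y = Q⁻¹K = [[-1, -1/2], [4, 3/2]] · [[-4, -12, 9], [10, 32, -26]] = [[-1, -4, 4], [-1, 0, -3]].

Y = [[-1, -4, 4], [-1, 0, -3]]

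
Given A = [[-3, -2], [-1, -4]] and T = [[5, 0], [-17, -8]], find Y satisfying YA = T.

A is on the right of Y, so right-multiply by A⁻¹: Y = TA⁻¹.
A has determinant 10; A⁻¹ = [[-2/5, 1/5], [1/10, -3/10]].
Y = TA⁻¹ = [[5, 0], [-17, -8]] · [[-2/5, 1/5], [1/10, -3/10]] = [[-2, 1], [6, -1]].

Y = [[-2, 1], [6, -1]]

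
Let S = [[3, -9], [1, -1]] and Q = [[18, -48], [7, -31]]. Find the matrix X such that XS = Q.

X = [[5, 3], [4, -5]]

Since S sits to the right of X, X = QS⁻¹.
det S = 6, so S⁻¹ = [[-1/6, 3/2], [-1/6, 1/2]].
X = QS⁻¹ = [[18, -48], [7, -31]] · [[-1/6, 3/2], [-1/6, 1/2]] = [[5, 3], [4, -5]].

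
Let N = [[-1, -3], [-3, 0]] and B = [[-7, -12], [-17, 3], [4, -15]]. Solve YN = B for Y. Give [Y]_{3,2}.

-3

Since N sits to the right of Y, Y = BN⁻¹.
det N = -9; the adjugate gives N⁻¹ = [[0, -1/3], [-1/3, 1/9]].
Y = BN⁻¹ = [[-7, -12], [-17, 3], [4, -15]] · [[0, -1/3], [-1/3, 1/9]] = [[4, 1], [-1, 6], [5, -3]].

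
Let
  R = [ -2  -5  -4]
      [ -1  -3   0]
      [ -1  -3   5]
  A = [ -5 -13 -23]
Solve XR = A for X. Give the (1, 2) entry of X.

R is on the right of X, so right-multiply by R⁻¹: X = AR⁻¹.
det R = 5; the adjugate gives R⁻¹ = [[-3, 37/5, -12/5], [1, -14/5, 4/5], [0, -1/5, 1/5]].
X = AR⁻¹ = [[-5, -13, -23]] · [[-3, 37/5, -12/5], [1, -14/5, 4/5], [0, -1/5, 1/5]] = [[2, 4, -3]].

4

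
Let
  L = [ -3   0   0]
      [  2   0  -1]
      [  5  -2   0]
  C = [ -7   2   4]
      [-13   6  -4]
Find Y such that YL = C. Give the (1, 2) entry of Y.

L is on the right of Y, so right-multiply by L⁻¹: Y = CL⁻¹.
det L = 6; the adjugate gives L⁻¹ = [[-1/3, 0, 0], [-5/6, 0, -1/2], [-2/3, -1, 0]].
Y = CL⁻¹ = [[-7, 2, 4], [-13, 6, -4]] · [[-1/3, 0, 0], [-5/6, 0, -1/2], [-2/3, -1, 0]] = [[-2, -4, -1], [2, 4, -3]].

-4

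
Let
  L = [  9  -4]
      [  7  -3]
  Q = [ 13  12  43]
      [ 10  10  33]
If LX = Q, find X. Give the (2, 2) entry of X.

6

L is on the left of X, so left-multiply by L⁻¹: X = L⁻¹Q.
det L = 1; the adjugate gives L⁻¹ = [[-3, 4], [-7, 9]].
X = L⁻¹Q = [[-3, 4], [-7, 9]] · [[13, 12, 43], [10, 10, 33]] = [[1, 4, 3], [-1, 6, -4]].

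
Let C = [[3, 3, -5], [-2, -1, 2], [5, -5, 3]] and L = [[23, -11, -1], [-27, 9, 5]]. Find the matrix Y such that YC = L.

Right-multiplying both sides by C⁻¹ gives Y = LC⁻¹.
det C = -6, so C⁻¹ = [[-7/6, -8/3, -1/6], [-8/3, -17/3, -2/3], [-5/2, -5, -1/2]].
Y = LC⁻¹ = [[23, -11, -1], [-27, 9, 5]] · [[-7/6, -8/3, -1/6], [-8/3, -17/3, -2/3], [-5/2, -5, -1/2]] = [[5, 6, 4], [-5, -4, -4]].

Y = [[5, 6, 4], [-5, -4, -4]]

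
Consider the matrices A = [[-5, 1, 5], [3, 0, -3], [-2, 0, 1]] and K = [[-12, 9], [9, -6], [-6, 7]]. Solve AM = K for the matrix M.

A is on the left of M, so left-multiply by A⁻¹: M = A⁻¹K.
A has determinant 3; A⁻¹ = [[0, -1/3, -1], [1, 5/3, 0], [0, -2/3, -1]].
M = A⁻¹K = [[0, -1/3, -1], [1, 5/3, 0], [0, -2/3, -1]] · [[-12, 9], [9, -6], [-6, 7]] = [[3, -5], [3, -1], [0, -3]].

M = [[3, -5], [3, -1], [0, -3]]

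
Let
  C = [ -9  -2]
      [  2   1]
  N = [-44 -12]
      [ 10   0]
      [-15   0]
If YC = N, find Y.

Y = [[4, -4], [-2, -4], [3, 6]]

Right-multiplying both sides by C⁻¹ gives Y = NC⁻¹.
det C = -5, so C⁻¹ = [[-1/5, -2/5], [2/5, 9/5]].
Y = NC⁻¹ = [[-44, -12], [10, 0], [-15, 0]] · [[-1/5, -2/5], [2/5, 9/5]] = [[4, -4], [-2, -4], [3, 6]].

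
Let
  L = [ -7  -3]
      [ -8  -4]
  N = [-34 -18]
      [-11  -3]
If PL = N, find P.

L is on the right of P, so right-multiply by L⁻¹: P = NL⁻¹.
det L = 4; the adjugate gives L⁻¹ = [[-1, 3/4], [2, -7/4]].
P = NL⁻¹ = [[-34, -18], [-11, -3]] · [[-1, 3/4], [2, -7/4]] = [[-2, 6], [5, -3]].

P = [[-2, 6], [5, -3]]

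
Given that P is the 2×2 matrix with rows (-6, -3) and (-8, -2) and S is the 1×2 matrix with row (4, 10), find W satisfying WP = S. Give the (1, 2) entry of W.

4

Since P sits to the right of W, W = SP⁻¹.
det P = -12, so P⁻¹ = [[1/6, -1/4], [-2/3, 1/2]].
W = SP⁻¹ = [[4, 10]] · [[1/6, -1/4], [-2/3, 1/2]] = [[-6, 4]].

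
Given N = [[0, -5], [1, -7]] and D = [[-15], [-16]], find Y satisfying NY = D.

Y = [[5], [3]]

N is on the left of Y, so left-multiply by N⁻¹: Y = N⁻¹D.
N has determinant 5; N⁻¹ = [[-7/5, 1], [-1/5, 0]].
Y = N⁻¹D = [[-7/5, 1], [-1/5, 0]] · [[-15], [-16]] = [[5], [3]].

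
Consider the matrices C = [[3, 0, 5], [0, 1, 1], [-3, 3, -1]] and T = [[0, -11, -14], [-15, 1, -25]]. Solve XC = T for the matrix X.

Right-multiplying both sides by C⁻¹ gives X = TC⁻¹.
det C = 3, so C⁻¹ = [[-4/3, 5, -5/3], [-1, 4, -1], [1, -3, 1]].
X = TC⁻¹ = [[0, -11, -14], [-15, 1, -25]] · [[-4/3, 5, -5/3], [-1, 4, -1], [1, -3, 1]] = [[-3, -2, -3], [-6, 4, -1]].

X = [[-3, -2, -3], [-6, 4, -1]]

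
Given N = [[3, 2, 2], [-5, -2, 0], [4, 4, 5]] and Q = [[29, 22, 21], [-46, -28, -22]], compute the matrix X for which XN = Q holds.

X = [[-2, -3, 5], [-6, 4, -2]]

Right-multiplying both sides by N⁻¹ gives X = QN⁻¹.
det N = -4; the adjugate gives N⁻¹ = [[5/2, 1/2, -1], [-25/4, -7/4, 5/2], [3, 1, -1]].
X = QN⁻¹ = [[29, 22, 21], [-46, -28, -22]] · [[5/2, 1/2, -1], [-25/4, -7/4, 5/2], [3, 1, -1]] = [[-2, -3, 5], [-6, 4, -2]].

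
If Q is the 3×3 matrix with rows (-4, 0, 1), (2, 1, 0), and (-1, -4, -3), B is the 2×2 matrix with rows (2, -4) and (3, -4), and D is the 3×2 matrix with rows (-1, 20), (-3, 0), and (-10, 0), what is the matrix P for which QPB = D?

P = Q⁻¹DB⁻¹ (apply Q⁻¹ on the left and B⁻¹ on the right).
det Q = 5, so Q⁻¹ = [[-3/5, -4/5, -1/5], [6/5, 13/5, 2/5], [-7/5, -16/5, -4/5]].
det B = 4; the adjugate gives B⁻¹ = [[-1, 1], [-3/4, 1/2]].
Q⁻¹D = [[5, -12], [-13, 24], [19, -28]].
P = (Q⁻¹D)B⁻¹ = [[4, -1], [-5, -1], [2, 5]].

P = [[4, -1], [-5, -1], [2, 5]]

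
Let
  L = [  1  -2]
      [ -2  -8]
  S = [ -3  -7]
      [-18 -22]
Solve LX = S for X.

X = [[1, -1], [2, 3]]

L is on the left of X, so left-multiply by L⁻¹: X = L⁻¹S.
det L = -12; the adjugate gives L⁻¹ = [[2/3, -1/6], [-1/6, -1/12]].
X = L⁻¹S = [[2/3, -1/6], [-1/6, -1/12]] · [[-3, -7], [-18, -22]] = [[1, -1], [2, 3]].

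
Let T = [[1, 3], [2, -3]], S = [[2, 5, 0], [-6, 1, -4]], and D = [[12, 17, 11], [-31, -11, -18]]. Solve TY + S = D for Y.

TY = D − S = [[10, 12, 11], [-25, -12, -14]].
T is on the left of Y, so left-multiply by T⁻¹: Y = T⁻¹(D − S).
T has determinant -9; T⁻¹ = [[1/3, 1/3], [2/9, -1/9]].
Y = T⁻¹(D − S) = [[-5, 0, -1], [5, 4, 4]].

Y = [[-5, 0, -1], [5, 4, 4]]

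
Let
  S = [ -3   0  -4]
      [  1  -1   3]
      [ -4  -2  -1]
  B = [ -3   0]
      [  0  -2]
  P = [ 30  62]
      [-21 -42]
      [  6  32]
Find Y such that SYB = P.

Y = [[-2, 5], [3, -4], [4, 4]]

Left-multiply by S⁻¹ and right-multiply by B⁻¹: Y = S⁻¹PB⁻¹.
det S = 3, so S⁻¹ = [[7/3, 8/3, -4/3], [-11/3, -13/3, 5/3], [-2, -2, 1]].
det B = 6, so B⁻¹ = [[-1/3, 0], [0, -1/2]].
S⁻¹P = [[6, -10], [-9, 8], [-12, -8]].
Y = (S⁻¹P)B⁻¹ = [[-2, 5], [3, -4], [4, 4]].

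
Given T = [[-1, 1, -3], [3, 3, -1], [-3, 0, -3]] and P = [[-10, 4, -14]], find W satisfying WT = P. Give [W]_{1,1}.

-2

T is on the right of W, so right-multiply by T⁻¹: W = PT⁻¹.
det T = -6, so T⁻¹ = [[3/2, -1/2, -4/3], [-2, 1, 5/3], [-3/2, 1/2, 1]].
W = PT⁻¹ = [[-10, 4, -14]] · [[3/2, -1/2, -4/3], [-2, 1, 5/3], [-3/2, 1/2, 1]] = [[-2, 2, 6]].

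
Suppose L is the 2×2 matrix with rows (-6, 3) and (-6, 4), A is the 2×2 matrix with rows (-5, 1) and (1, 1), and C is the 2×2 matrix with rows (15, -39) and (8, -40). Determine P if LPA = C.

P = [[2, 4], [1, -2]]

Left-multiply by L⁻¹ and right-multiply by A⁻¹: P = L⁻¹CA⁻¹.
det L = -6; the adjugate gives L⁻¹ = [[-2/3, 1/2], [-1, 1]].
det A = -6; the adjugate gives A⁻¹ = [[-1/6, 1/6], [1/6, 5/6]].
L⁻¹C = [[-6, 6], [-7, -1]].
P = (L⁻¹C)A⁻¹ = [[2, 4], [1, -2]].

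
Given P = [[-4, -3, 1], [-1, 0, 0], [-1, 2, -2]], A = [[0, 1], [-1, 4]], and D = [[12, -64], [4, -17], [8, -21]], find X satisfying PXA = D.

Isolating X: multiply by P⁻¹ from the left and A⁻¹ from the right, so X = P⁻¹DA⁻¹.
P has determinant 4; P⁻¹ = [[0, -1, 0], [-1/2, 9/4, -1/4], [-1/2, 11/4, -3/4]].
det A = 1, so A⁻¹ = [[4, -1], [1, 0]].
P⁻¹D = [[-4, 17], [1, -1], [-1, 1]].
X = (P⁻¹D)A⁻¹ = [[1, 4], [3, -1], [-3, 1]].

X = [[1, 4], [3, -1], [-3, 1]]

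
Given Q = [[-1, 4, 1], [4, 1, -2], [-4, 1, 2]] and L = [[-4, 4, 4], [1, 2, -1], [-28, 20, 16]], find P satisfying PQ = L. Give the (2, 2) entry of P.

3

Since Q sits to the right of P, P = LQ⁻¹.
det Q = 4, so Q⁻¹ = [[1, -7/4, -9/4], [0, 1/2, 1/2], [2, -15/4, -17/4]].
P = LQ⁻¹ = [[-4, 4, 4], [1, 2, -1], [-28, 20, 16]] · [[1, -7/4, -9/4], [0, 1/2, 1/2], [2, -15/4, -17/4]] = [[4, -6, -6], [-1, 3, 3], [4, -1, 5]].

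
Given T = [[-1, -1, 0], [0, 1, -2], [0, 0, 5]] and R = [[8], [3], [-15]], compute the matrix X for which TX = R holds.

X = [[-5], [-3], [-3]]

Left-multiplying both sides by T⁻¹ gives X = T⁻¹R.
T has determinant -5; T⁻¹ = [[-1, -1, -2/5], [0, 1, 2/5], [0, 0, 1/5]].
X = T⁻¹R = [[-1, -1, -2/5], [0, 1, 2/5], [0, 0, 1/5]] · [[8], [3], [-15]] = [[-5], [-3], [-3]].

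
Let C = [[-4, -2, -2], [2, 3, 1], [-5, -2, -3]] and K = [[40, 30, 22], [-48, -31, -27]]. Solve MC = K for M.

Since C sits to the right of M, M = KC⁻¹.
det C = 4, so C⁻¹ = [[-7/4, -1/2, 1], [1/4, 1/2, 0], [11/4, 1/2, -2]].
M = KC⁻¹ = [[40, 30, 22], [-48, -31, -27]] · [[-7/4, -1/2, 1], [1/4, 1/2, 0], [11/4, 1/2, -2]] = [[-2, 6, -4], [2, -5, 6]].

M = [[-2, 6, -4], [2, -5, 6]]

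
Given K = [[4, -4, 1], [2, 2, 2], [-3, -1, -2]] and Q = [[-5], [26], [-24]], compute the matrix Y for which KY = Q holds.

Y = [[4], [6], [3]]

K is on the left of Y, so left-multiply by K⁻¹: Y = K⁻¹Q.
K has determinant 4; K⁻¹ = [[-1/2, -9/4, -5/2], [-1/2, -5/4, -3/2], [1, 4, 4]].
Y = K⁻¹Q = [[-1/2, -9/4, -5/2], [-1/2, -5/4, -3/2], [1, 4, 4]] · [[-5], [26], [-24]] = [[4], [6], [3]].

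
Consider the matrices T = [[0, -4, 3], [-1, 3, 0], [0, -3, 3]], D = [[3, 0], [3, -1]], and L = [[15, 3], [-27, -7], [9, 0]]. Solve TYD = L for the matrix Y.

Y = [[1, 2], [-5, 3], [-4, 3]]

Y = T⁻¹LD⁻¹ (apply T⁻¹ on the left and D⁻¹ on the right).
T has determinant -3; T⁻¹ = [[-3, -1, 3], [-1, 0, 1], [-1, 0, 4/3]].
det D = -3; the adjugate gives D⁻¹ = [[1/3, 0], [1, -1]].
T⁻¹L = [[9, -2], [-6, -3], [-3, -3]].
Y = (T⁻¹L)D⁻¹ = [[1, 2], [-5, 3], [-4, 3]].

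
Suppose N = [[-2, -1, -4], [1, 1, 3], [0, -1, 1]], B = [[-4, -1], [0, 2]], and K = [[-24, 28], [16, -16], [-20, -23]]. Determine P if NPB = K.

P = [[-3, -3], [-4, 5], [1, -4]]

Left-multiply by N⁻¹ and right-multiply by B⁻¹: P = N⁻¹KB⁻¹.
N has determinant -3; N⁻¹ = [[-4/3, -5/3, -1/3], [1/3, 2/3, -2/3], [1/3, 2/3, 1/3]].
det B = -8, so B⁻¹ = [[-1/4, -1/8], [0, 1/2]].
N⁻¹K = [[12, -3], [16, 14], [-4, -9]].
P = (N⁻¹K)B⁻¹ = [[-3, -3], [-4, 5], [1, -4]].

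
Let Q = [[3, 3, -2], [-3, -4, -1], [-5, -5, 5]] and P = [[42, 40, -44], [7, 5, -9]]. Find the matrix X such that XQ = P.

Since Q sits to the right of X, X = PQ⁻¹.
Q has determinant -5; Q⁻¹ = [[5, 1, 11/5], [-4, -1, -9/5], [1, 0, 3/5]].
X = PQ⁻¹ = [[42, 40, -44], [7, 5, -9]] · [[5, 1, 11/5], [-4, -1, -9/5], [1, 0, 3/5]] = [[6, 2, -6], [6, 2, 1]].

X = [[6, 2, -6], [6, 2, 1]]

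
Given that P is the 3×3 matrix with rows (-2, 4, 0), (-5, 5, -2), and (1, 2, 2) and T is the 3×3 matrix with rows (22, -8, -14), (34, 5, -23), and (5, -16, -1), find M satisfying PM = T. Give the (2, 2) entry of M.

P is on the left of M, so left-multiply by P⁻¹: M = P⁻¹T.
det P = 4; the adjugate gives P⁻¹ = [[7/2, -2, -2], [2, -1, -1], [-15/4, 2, 5/2]].
M = P⁻¹T = [[7/2, -2, -2], [2, -1, -1], [-15/4, 2, 5/2]] · [[22, -8, -14], [34, 5, -23], [5, -16, -1]] = [[-1, -6, -1], [5, -5, -4], [-2, 0, 4]].

-5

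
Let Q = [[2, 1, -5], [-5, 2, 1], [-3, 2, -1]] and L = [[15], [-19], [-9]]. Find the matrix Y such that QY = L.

Y = [[3], [-1], [-2]]

Left-multiplying both sides by Q⁻¹ gives Y = Q⁻¹L.
det Q = 4; the adjugate gives Q⁻¹ = [[-1, -9/4, 11/4], [-2, -17/4, 23/4], [-1, -7/4, 9/4]].
Y = Q⁻¹L = [[-1, -9/4, 11/4], [-2, -17/4, 23/4], [-1, -7/4, 9/4]] · [[15], [-19], [-9]] = [[3], [-1], [-2]].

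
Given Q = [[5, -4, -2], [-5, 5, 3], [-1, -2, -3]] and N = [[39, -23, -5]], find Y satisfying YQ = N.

Y = [[4, -3, -4]]

Since Q sits to the right of Y, Y = NQ⁻¹.
Q has determinant -3; Q⁻¹ = [[3, 8/3, 2/3], [6, 17/3, 5/3], [-5, -14/3, -5/3]].
Y = NQ⁻¹ = [[39, -23, -5]] · [[3, 8/3, 2/3], [6, 17/3, 5/3], [-5, -14/3, -5/3]] = [[4, -3, -4]].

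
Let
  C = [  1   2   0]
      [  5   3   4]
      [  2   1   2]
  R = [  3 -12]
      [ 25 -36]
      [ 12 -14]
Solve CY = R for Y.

Since C multiplies Y on the left, Y = C⁻¹R.
C has determinant -2; C⁻¹ = [[-1, 2, -4], [1, -1, 2], [1/2, -3/2, 7/2]].
Y = C⁻¹R = [[-1, 2, -4], [1, -1, 2], [1/2, -3/2, 7/2]] · [[3, -12], [25, -36], [12, -14]] = [[-1, -4], [2, -4], [6, -1]].

Y = [[-1, -4], [2, -4], [6, -1]]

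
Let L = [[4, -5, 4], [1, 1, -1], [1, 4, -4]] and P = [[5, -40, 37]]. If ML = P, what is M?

M = [[3, -1, -6]]

Right-multiplying both sides by L⁻¹ gives M = PL⁻¹.
L has determinant -3; L⁻¹ = [[0, 4/3, -1/3], [-1, 20/3, -8/3], [-1, 7, -3]].
M = PL⁻¹ = [[5, -40, 37]] · [[0, 4/3, -1/3], [-1, 20/3, -8/3], [-1, 7, -3]] = [[3, -1, -6]].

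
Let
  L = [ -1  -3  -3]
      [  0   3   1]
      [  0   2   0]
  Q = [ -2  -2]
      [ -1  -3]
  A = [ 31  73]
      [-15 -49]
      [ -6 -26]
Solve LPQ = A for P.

Left-multiply by L⁻¹ and right-multiply by Q⁻¹: P = L⁻¹AQ⁻¹.
det L = 2, so L⁻¹ = [[-1, -3, 3], [0, 0, 1/2], [0, 1, -3/2]].
det Q = 4; the adjugate gives Q⁻¹ = [[-3/4, 1/2], [1/4, -1/2]].
L⁻¹A = [[-4, -4], [-3, -13], [-6, -10]].
P = (L⁻¹A)Q⁻¹ = [[2, 0], [-1, 5], [2, 2]].

P = [[2, 0], [-1, 5], [2, 2]]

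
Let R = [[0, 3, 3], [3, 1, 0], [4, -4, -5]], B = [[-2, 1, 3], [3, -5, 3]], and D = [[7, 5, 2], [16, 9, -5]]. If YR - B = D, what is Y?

Y = [[5, -1, 2], [1, 5, 1]]

YR = D + B = [[5, 6, 5], [19, 4, -2]].
Right-multiplying both sides by R⁻¹ gives Y = (D + B)R⁻¹.
det R = -3, so R⁻¹ = [[5/3, -1, 1], [-5, 4, -3], [16/3, -4, 3]].
Y = (D + B)R⁻¹ = [[5, -1, 2], [1, 5, 1]].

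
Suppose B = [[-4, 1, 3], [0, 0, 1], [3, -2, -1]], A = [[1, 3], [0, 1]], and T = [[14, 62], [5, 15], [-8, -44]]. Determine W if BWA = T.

W = B⁻¹TA⁻¹ (apply B⁻¹ on the left and A⁻¹ on the right).
B has determinant -5; B⁻¹ = [[-2/5, 1, -1/5], [-3/5, 1, -4/5], [0, 1, 0]].
A has determinant 1; A⁻¹ = [[1, -3], [0, 1]].
B⁻¹T = [[1, -1], [3, 13], [5, 15]].
W = (B⁻¹T)A⁻¹ = [[1, -4], [3, 4], [5, 0]].

W = [[1, -4], [3, 4], [5, 0]]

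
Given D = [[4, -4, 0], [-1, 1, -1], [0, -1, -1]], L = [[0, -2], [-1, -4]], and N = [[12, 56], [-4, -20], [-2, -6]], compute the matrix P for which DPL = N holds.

Isolating P: multiply by D⁻¹ from the left and L⁻¹ from the right, so P = D⁻¹NL⁻¹.
D has determinant -4; D⁻¹ = [[1/2, 1, -1], [1/4, 1, -1], [-1/4, -1, 0]].
det L = -2, so L⁻¹ = [[2, -1], [-1/2, 0]].
D⁻¹N = [[4, 14], [1, 0], [1, 6]].
P = (D⁻¹N)L⁻¹ = [[1, -4], [2, -1], [-1, -1]].

P = [[1, -4], [2, -1], [-1, -1]]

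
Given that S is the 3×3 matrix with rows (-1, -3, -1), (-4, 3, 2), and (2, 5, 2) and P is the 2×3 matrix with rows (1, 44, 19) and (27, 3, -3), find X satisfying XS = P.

X = [[-5, 3, 4], [-1, -5, 3]]

S is on the right of X, so right-multiply by S⁻¹: X = PS⁻¹.
S has determinant -6; S⁻¹ = [[2/3, -1/6, 1/2], [-2, 0, -1], [13/3, 1/6, 5/2]].
X = PS⁻¹ = [[1, 44, 19], [27, 3, -3]] · [[2/3, -1/6, 1/2], [-2, 0, -1], [13/3, 1/6, 5/2]] = [[-5, 3, 4], [-1, -5, 3]].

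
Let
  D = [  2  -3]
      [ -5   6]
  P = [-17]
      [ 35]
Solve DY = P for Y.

Since D multiplies Y on the left, Y = D⁻¹P.
det D = -3; the adjugate gives D⁻¹ = [[-2, -1], [-5/3, -2/3]].
Y = D⁻¹P = [[-2, -1], [-5/3, -2/3]] · [[-17], [35]] = [[-1], [5]].

Y = [[-1], [5]]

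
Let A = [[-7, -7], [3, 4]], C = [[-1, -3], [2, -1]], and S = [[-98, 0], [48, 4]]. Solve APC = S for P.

P = [[0, 4], [-2, 2]]

Isolating P: multiply by A⁻¹ from the left and C⁻¹ from the right, so P = A⁻¹SC⁻¹.
A has determinant -7; A⁻¹ = [[-4/7, -1], [3/7, 1]].
det C = 7, so C⁻¹ = [[-1/7, 3/7], [-2/7, -1/7]].
A⁻¹S = [[8, -4], [6, 4]].
P = (A⁻¹S)C⁻¹ = [[0, 4], [-2, 2]].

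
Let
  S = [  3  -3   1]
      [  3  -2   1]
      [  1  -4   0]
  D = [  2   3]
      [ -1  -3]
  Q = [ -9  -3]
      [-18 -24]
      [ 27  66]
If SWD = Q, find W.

W = S⁻¹QD⁻¹ (apply S⁻¹ on the left and D⁻¹ on the right).
det S = -1; the adjugate gives S⁻¹ = [[-4, 4, 1], [-1, 1, 0], [10, -9, -3]].
det D = -3; the adjugate gives D⁻¹ = [[1, 1], [-1/3, -2/3]].
S⁻¹Q = [[-9, -18], [-9, -21], [-9, -12]].
W = (S⁻¹Q)D⁻¹ = [[-3, 3], [-2, 5], [-5, -1]].

W = [[-3, 3], [-2, 5], [-5, -1]]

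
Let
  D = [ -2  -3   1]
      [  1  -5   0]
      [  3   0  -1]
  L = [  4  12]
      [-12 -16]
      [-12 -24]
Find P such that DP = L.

Left-multiplying both sides by D⁻¹ gives P = D⁻¹L.
det D = 2; the adjugate gives D⁻¹ = [[5/2, -3/2, 5/2], [1/2, -1/2, 1/2], [15/2, -9/2, 13/2]].
P = D⁻¹L = [[5/2, -3/2, 5/2], [1/2, -1/2, 1/2], [15/2, -9/2, 13/2]] · [[4, 12], [-12, -16], [-12, -24]] = [[-2, -6], [2, 2], [6, 6]].

P = [[-2, -6], [2, 2], [6, 6]]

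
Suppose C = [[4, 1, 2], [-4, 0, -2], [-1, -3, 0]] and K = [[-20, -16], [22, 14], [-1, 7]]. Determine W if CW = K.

Left-multiplying both sides by C⁻¹ gives W = C⁻¹K.
C has determinant 2; C⁻¹ = [[-3, -3, -1], [1, 1, 0], [6, 11/2, 2]].
W = C⁻¹K = [[-3, -3, -1], [1, 1, 0], [6, 11/2, 2]] · [[-20, -16], [22, 14], [-1, 7]] = [[-5, -1], [2, -2], [-1, -5]].

W = [[-5, -1], [2, -2], [-1, -5]]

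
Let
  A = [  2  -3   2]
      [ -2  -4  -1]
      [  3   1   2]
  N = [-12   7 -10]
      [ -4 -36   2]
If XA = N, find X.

Since A sits to the right of X, X = NA⁻¹.
det A = 3; the adjugate gives A⁻¹ = [[-7/3, 8/3, 11/3], [1/3, -2/3, -2/3], [10/3, -11/3, -14/3]].
X = NA⁻¹ = [[-12, 7, -10], [-4, -36, 2]] · [[-7/3, 8/3, 11/3], [1/3, -2/3, -2/3], [10/3, -11/3, -14/3]] = [[-3, 0, -2], [4, 6, 0]].

X = [[-3, 0, -2], [4, 6, 0]]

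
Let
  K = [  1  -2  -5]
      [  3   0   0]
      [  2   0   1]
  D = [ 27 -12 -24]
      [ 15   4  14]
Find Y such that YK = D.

Y = [[6, 3, 6], [-2, 3, 4]]

Right-multiplying both sides by K⁻¹ gives Y = DK⁻¹.
K has determinant 6; K⁻¹ = [[0, 1/3, 0], [-1/2, 11/6, -5/2], [0, -2/3, 1]].
Y = DK⁻¹ = [[27, -12, -24], [15, 4, 14]] · [[0, 1/3, 0], [-1/2, 11/6, -5/2], [0, -2/3, 1]] = [[6, 3, 6], [-2, 3, 4]].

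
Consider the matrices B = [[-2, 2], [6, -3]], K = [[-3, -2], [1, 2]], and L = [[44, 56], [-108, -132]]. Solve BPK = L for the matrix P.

Left-multiply by B⁻¹ and right-multiply by K⁻¹: P = B⁻¹LK⁻¹.
B has determinant -6; B⁻¹ = [[1/2, 1/3], [1, 1/3]].
det K = -4, so K⁻¹ = [[-1/2, -1/2], [1/4, 3/4]].
B⁻¹L = [[-14, -16], [8, 12]].
P = (B⁻¹L)K⁻¹ = [[3, -5], [-1, 5]].

P = [[3, -5], [-1, 5]]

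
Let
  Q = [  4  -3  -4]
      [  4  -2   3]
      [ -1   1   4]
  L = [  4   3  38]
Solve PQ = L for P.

P = [[-5, 6, 0]]

Q is on the right of P, so right-multiply by Q⁻¹: P = LQ⁻¹.
Q has determinant 5; Q⁻¹ = [[-11/5, 8/5, -17/5], [-19/5, 12/5, -28/5], [2/5, -1/5, 4/5]].
P = LQ⁻¹ = [[4, 3, 38]] · [[-11/5, 8/5, -17/5], [-19/5, 12/5, -28/5], [2/5, -1/5, 4/5]] = [[-5, 6, 0]].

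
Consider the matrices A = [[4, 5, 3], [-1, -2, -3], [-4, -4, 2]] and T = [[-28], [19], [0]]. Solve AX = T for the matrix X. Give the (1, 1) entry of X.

-5

Since A multiplies X on the left, X = A⁻¹T.
det A = -6; the adjugate gives A⁻¹ = [[8/3, 11/3, 3/2], [-7/3, -10/3, -3/2], [2/3, 2/3, 1/2]].
X = A⁻¹T = [[8/3, 11/3, 3/2], [-7/3, -10/3, -3/2], [2/3, 2/3, 1/2]] · [[-28], [19], [0]] = [[-5], [2], [-6]].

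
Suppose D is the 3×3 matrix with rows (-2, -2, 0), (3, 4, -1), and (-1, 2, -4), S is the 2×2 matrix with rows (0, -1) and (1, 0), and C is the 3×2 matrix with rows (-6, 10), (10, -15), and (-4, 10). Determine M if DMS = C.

M = [[0, -2], [5, 5], [5, 4]]

M = D⁻¹CS⁻¹ (apply D⁻¹ on the left and S⁻¹ on the right).
D has determinant 2; D⁻¹ = [[-7, -4, 1], [13/2, 4, -1], [5, 3, -1]].
det S = 1; the adjugate gives S⁻¹ = [[0, 1], [-1, 0]].
D⁻¹C = [[-2, 0], [5, -5], [4, -5]].
M = (D⁻¹C)S⁻¹ = [[0, -2], [5, 5], [5, 4]].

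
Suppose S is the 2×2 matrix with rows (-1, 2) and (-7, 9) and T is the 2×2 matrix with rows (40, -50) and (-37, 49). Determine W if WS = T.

Since S sits to the right of W, W = TS⁻¹.
det S = 5; the adjugate gives S⁻¹ = [[9/5, -2/5], [7/5, -1/5]].
W = TS⁻¹ = [[40, -50], [-37, 49]] · [[9/5, -2/5], [7/5, -1/5]] = [[2, -6], [2, 5]].

W = [[2, -6], [2, 5]]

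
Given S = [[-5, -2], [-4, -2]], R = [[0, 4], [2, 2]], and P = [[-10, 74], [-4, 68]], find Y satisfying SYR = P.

Left-multiply by S⁻¹ and right-multiply by R⁻¹: Y = S⁻¹PR⁻¹.
S has determinant 2; S⁻¹ = [[-1, 1], [2, -5/2]].
det R = -8, so R⁻¹ = [[-1/4, 1/2], [1/4, 0]].
S⁻¹P = [[6, -6], [-10, -22]].
Y = (S⁻¹P)R⁻¹ = [[-3, 3], [-3, -5]].

Y = [[-3, 3], [-3, -5]]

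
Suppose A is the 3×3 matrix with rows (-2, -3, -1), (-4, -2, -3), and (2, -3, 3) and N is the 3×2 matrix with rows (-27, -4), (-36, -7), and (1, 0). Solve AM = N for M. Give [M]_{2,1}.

5

Since A multiplies M on the left, M = A⁻¹N.
det A = -4; the adjugate gives A⁻¹ = [[15/4, -3, -7/4], [-3/2, 1, 1/2], [-4, 3, 2]].
M = A⁻¹N = [[15/4, -3, -7/4], [-3/2, 1, 1/2], [-4, 3, 2]] · [[-27, -4], [-36, -7], [1, 0]] = [[5, 6], [5, -1], [2, -5]].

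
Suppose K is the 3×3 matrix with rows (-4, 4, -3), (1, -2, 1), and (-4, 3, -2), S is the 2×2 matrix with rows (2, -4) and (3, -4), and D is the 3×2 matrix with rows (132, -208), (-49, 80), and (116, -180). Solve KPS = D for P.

Isolating P: multiply by K⁻¹ from the left and S⁻¹ from the right, so P = K⁻¹DS⁻¹.
det K = 3; the adjugate gives K⁻¹ = [[1/3, -1/3, -2/3], [-2/3, -4/3, 1/3], [-5/3, -4/3, 4/3]].
det S = 4, so S⁻¹ = [[-1, 1], [-3/4, 1/2]].
K⁻¹D = [[-17, 24], [16, -28], [0, 0]].
P = (K⁻¹D)S⁻¹ = [[-1, -5], [5, 2], [0, 0]].

P = [[-1, -5], [5, 2], [0, 0]]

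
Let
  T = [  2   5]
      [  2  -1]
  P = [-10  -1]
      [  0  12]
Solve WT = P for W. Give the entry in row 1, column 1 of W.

Since T sits to the right of W, W = PT⁻¹.
T has determinant -12; T⁻¹ = [[1/12, 5/12], [1/6, -1/6]].
W = PT⁻¹ = [[-10, -1], [0, 12]] · [[1/12, 5/12], [1/6, -1/6]] = [[-1, -4], [2, -2]].

-1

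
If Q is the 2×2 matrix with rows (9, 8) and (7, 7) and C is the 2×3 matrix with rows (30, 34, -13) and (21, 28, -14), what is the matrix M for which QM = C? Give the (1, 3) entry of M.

3

Q is on the left of M, so left-multiply by Q⁻¹: M = Q⁻¹C.
det Q = 7, so Q⁻¹ = [[1, -8/7], [-1, 9/7]].
M = Q⁻¹C = [[1, -8/7], [-1, 9/7]] · [[30, 34, -13], [21, 28, -14]] = [[6, 2, 3], [-3, 2, -5]].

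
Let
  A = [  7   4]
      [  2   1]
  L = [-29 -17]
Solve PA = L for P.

Since A sits to the right of P, P = LA⁻¹.
A has determinant -1; A⁻¹ = [[-1, 4], [2, -7]].
P = LA⁻¹ = [[-29, -17]] · [[-1, 4], [2, -7]] = [[-5, 3]].

P = [[-5, 3]]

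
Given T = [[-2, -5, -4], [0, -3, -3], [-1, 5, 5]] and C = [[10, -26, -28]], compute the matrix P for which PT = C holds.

Right-multiplying both sides by T⁻¹ gives P = CT⁻¹.
T has determinant -3; T⁻¹ = [[0, -5/3, -1], [-1, 14/3, 2], [1, -5, -2]].
P = CT⁻¹ = [[10, -26, -28]] · [[0, -5/3, -1], [-1, 14/3, 2], [1, -5, -2]] = [[-2, 2, -6]].

P = [[-2, 2, -6]]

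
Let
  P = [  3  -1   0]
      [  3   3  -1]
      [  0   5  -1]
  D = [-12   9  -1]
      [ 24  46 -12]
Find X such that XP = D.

X = [[-4, 0, 1], [2, 6, 6]]

Right-multiplying both sides by P⁻¹ gives X = DP⁻¹.
P has determinant 3; P⁻¹ = [[2/3, -1/3, 1/3], [1, -1, 1], [5, -5, 4]].
X = DP⁻¹ = [[-12, 9, -1], [24, 46, -12]] · [[2/3, -1/3, 1/3], [1, -1, 1], [5, -5, 4]] = [[-4, 0, 1], [2, 6, 6]].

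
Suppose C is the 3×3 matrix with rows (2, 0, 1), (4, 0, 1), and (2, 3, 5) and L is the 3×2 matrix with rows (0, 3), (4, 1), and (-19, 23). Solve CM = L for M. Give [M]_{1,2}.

Left-multiplying both sides by C⁻¹ gives M = C⁻¹L.
det C = 6, so C⁻¹ = [[-1/2, 1/2, 0], [-3, 4/3, 1/3], [2, -1, 0]].
M = C⁻¹L = [[-1/2, 1/2, 0], [-3, 4/3, 1/3], [2, -1, 0]] · [[0, 3], [4, 1], [-19, 23]] = [[2, -1], [-1, 0], [-4, 5]].

-1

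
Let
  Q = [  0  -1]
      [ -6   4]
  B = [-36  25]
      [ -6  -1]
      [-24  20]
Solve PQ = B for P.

Since Q sits to the right of P, P = BQ⁻¹.
Q has determinant -6; Q⁻¹ = [[-2/3, -1/6], [-1, 0]].
P = BQ⁻¹ = [[-36, 25], [-6, -1], [-24, 20]] · [[-2/3, -1/6], [-1, 0]] = [[-1, 6], [5, 1], [-4, 4]].

P = [[-1, 6], [5, 1], [-4, 4]]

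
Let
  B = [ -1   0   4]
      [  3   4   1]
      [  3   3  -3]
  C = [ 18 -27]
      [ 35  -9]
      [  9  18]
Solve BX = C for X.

X = [[2, 3], [6, -3], [5, -6]]

Since B multiplies X on the left, X = B⁻¹C.
det B = 3; the adjugate gives B⁻¹ = [[-5, 4, -16/3], [4, -3, 13/3], [-1, 1, -4/3]].
X = B⁻¹C = [[-5, 4, -16/3], [4, -3, 13/3], [-1, 1, -4/3]] · [[18, -27], [35, -9], [9, 18]] = [[2, 3], [6, -3], [5, -6]].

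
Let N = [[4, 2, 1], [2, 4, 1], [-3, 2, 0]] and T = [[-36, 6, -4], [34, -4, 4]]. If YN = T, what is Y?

Y = [[-5, 1, 6], [4, 0, -6]]

Since N sits to the right of Y, Y = TN⁻¹.
det N = 2, so N⁻¹ = [[-1, 1, -1], [-3/2, 3/2, -1], [8, -7, 6]].
Y = TN⁻¹ = [[-36, 6, -4], [34, -4, 4]] · [[-1, 1, -1], [-3/2, 3/2, -1], [8, -7, 6]] = [[-5, 1, 6], [4, 0, -6]].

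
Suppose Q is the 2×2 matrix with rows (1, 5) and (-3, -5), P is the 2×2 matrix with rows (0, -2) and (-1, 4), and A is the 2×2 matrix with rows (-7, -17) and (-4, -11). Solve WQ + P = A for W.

WQ = A − P = [[-7, -15], [-3, -15]].
Right-multiplying both sides by Q⁻¹ gives W = (A − P)Q⁻¹.
Q has determinant 10; Q⁻¹ = [[-1/2, -1/2], [3/10, 1/10]].
W = (A − P)Q⁻¹ = [[-1, 2], [-3, 0]].

W = [[-1, 2], [-3, 0]]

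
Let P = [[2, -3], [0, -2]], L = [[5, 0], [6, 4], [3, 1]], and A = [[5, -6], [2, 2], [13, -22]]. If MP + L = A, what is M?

MP = A − L = [[0, -6], [-4, -2], [10, -23]].
Right-multiplying both sides by P⁻¹ gives M = (A − L)P⁻¹.
P has determinant -4; P⁻¹ = [[1/2, -3/4], [0, -1/2]].
M = (A − L)P⁻¹ = [[0, 3], [-2, 4], [5, 4]].

M = [[0, 3], [-2, 4], [5, 4]]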